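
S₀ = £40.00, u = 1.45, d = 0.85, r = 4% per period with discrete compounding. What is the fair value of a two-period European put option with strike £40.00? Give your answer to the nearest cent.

Risk-neutral probability p = (1 + 0.04 − 0.85)/(1.45 − 0.85) = 0.1900/0.6000 = 0.3167
Terminal stock prices: S_uu = 84.1, S_ud = 49.3, S_dd = 28.9
Terminal payoffs (K − S): max(-44.1, 0) = 0, max(-9.3, 0) = 0, max(11.1, 0) = 11.1
Node u (S = 58): V_u = 1/1.04·[0.3167·0.0000 + 0.6833·0.0000] = 0.0000
Node d (S = 34): V_d = 1/1.04·[0.3167·0.0000 + 0.6833·11.1000] = 7.2933
Node 0 (S = 40): V_0 = 1/1.04·[0.3167·0.0000 + 0.6833·7.2933] = 4.7921

£4.79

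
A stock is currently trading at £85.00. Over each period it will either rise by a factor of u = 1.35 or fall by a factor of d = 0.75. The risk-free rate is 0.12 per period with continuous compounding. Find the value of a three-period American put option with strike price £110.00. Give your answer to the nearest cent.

Risk-neutral probability p = (e^0.12 − 0.75)/(1.35 − 0.75) = 0.3775/0.6000 = 0.6292
Terminal stock prices: S_uuu = 209.1, S_uud = 116.2, S_udd = 64.55, S_ddd = 35.86
Terminal payoffs (K − S): max(-99.13, 0) = 0, max(-6.184, 0) = 0, max(45.45, 0) = 45.45, max(74.14, 0) = 74.14
Node uu (S = 154.9): continuation = e^(−0.12)·[0.6292·0.0000 + 0.3708·0.0000] = 0.0000; exercise value = 0.0000 ≤ continuation, so V_uu = 0.0000
Node ud (S = 86.06): continuation = e^(−0.12)·[0.6292·0.0000 + 0.3708·45.4531] = 14.9497; exercise value = 23.9375 > continuation, so V_ud = 23.9375 (exercise)
Node dd (S = 47.81): continuation = e^(−0.12)·[0.6292·45.4531 + 0.3708·74.1406] = 49.7487; exercise value = 62.1875 > continuation, so V_dd = 62.1875 (exercise)
Node u (S = 114.8): continuation = e^(−0.12)·[0.6292·0.0000 + 0.3708·23.9375] = 7.8731; exercise value = 0.0000 ≤ continuation, so V_u = 7.8731
Node d (S = 63.75): continuation = e^(−0.12)·[0.6292·23.9375 + 0.3708·62.1875] = 33.8112; exercise value = 46.2500 > continuation, so V_d = 46.2500 (exercise)
Node 0 (S = 85): continuation = e^(−0.12)·[0.6292·7.8731 + 0.3708·46.2500] = 19.6052; exercise value = 25.0000 > continuation, so V_0 = 25.0000 (exercise)

£25.00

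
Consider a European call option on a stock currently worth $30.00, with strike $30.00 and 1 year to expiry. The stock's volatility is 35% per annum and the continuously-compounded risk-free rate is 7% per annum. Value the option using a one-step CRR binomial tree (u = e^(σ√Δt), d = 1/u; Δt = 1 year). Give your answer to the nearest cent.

$6.04

CRR parameters: u = e^(σ√Δt) = e^(0.35·√1) = 1.4191, d = 1/u = 0.7047
Per-period rate: rΔt = 0.07·1 = 0.07, so R = e^0.07 = 1.0725
Risk-neutral probability p = (e^0.07 − 0.7047)/(1.4191 − 0.7047) = 0.3678/0.7144 = 0.5149
Terminal stock prices: S_u = 42.57, S_d = 21.14
Terminal payoffs (S − K): max(12.57, 0) = 12.57, max(-8.859, 0) = 0
Node 0 (S = 30): V_0 = e^(−0.07)·[0.5149·12.5720 + 0.4851·0.0000] = 6.0355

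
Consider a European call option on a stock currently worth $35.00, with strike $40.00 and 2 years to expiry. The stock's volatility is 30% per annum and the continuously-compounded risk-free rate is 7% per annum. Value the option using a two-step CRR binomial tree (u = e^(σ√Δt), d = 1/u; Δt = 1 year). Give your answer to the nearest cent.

CRR parameters: u = e^(σ√Δt) = e^(0.3·√1) = 1.3499, d = 1/u = 0.7408
Per-period rate: rΔt = 0.07·1 = 0.07, so R = e^0.07 = 1.0725
Risk-neutral probability p = (e^0.07 − 0.7408)/(1.3499 − 0.7408) = 0.3317/0.6090 = 0.5446
Terminal stock prices: S_uu = 63.77, S_ud = 35, S_dd = 19.21
Terminal payoffs (S − K): max(23.77, 0) = 23.77, max(-5, 0) = 0, max(-20.79, 0) = 0
Node u (S = 47.25): V_u = e^(−0.07)·[0.5446·23.7742 + 0.4554·0.0000] = 12.0723
Node d (S = 25.93): V_d = e^(−0.07)·[0.5446·0.0000 + 0.4554·0.0000] = 0.0000
Node 0 (S = 35): V_0 = e^(−0.07)·[0.5446·12.0723 + 0.4554·0.0000] = 6.1302

$6.13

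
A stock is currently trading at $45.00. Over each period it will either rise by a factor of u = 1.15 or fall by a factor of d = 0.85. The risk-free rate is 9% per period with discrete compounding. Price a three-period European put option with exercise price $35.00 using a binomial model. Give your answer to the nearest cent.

$0.05

Risk-neutral probability p = (1 + 0.09 − 0.85)/(1.15 − 0.85) = 0.2400/0.3000 = 0.8000
Terminal stock prices: S_uuu = 68.44, S_uud = 50.59, S_udd = 37.39, S_ddd = 27.64
Terminal payoffs (K − S): max(-33.44, 0) = 0, max(-15.59, 0) = 0, max(-2.389, 0) = 0, max(7.364, 0) = 7.364
Node uu (S = 59.51): V_uu = 1/1.09·[0.8000·0.0000 + 0.2000·0.0000] = 0.0000
Node ud (S = 43.99): V_ud = 1/1.09·[0.8000·0.0000 + 0.2000·0.0000] = 0.0000
Node dd (S = 32.51): V_dd = 1/1.09·[0.8000·0.0000 + 0.2000·7.3644] = 1.3513
Node u (S = 51.75): V_u = 1/1.09·[0.8000·0.0000 + 0.2000·0.0000] = 0.0000
Node d (S = 38.25): V_d = 1/1.09·[0.8000·0.0000 + 0.2000·1.3513] = 0.2479
Node 0 (S = 45): V_0 = 1/1.09·[0.8000·0.0000 + 0.2000·0.2479] = 0.0455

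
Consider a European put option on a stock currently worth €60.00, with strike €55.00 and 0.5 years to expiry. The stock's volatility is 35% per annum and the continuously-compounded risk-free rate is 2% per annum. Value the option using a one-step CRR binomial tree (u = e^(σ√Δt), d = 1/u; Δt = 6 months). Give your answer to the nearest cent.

CRR parameters: u = e^(σ√Δt) = e^(0.35·√0.5) = 1.2808, d = 1/u = 0.7808
Per-period rate: rΔt = 0.02·0.5 = 0.01, so R = e^0.01 = 1.0101
Risk-neutral probability p = (e^0.01 − 0.7808)/(1.2808 − 0.7808) = 0.2293/0.5000 = 0.4585
Terminal stock prices: S_u = 76.85, S_d = 46.85
Terminal payoffs (K − S): max(-21.85, 0) = 0, max(8.154, 0) = 8.154
Node 0 (S = 60): V_0 = e^(−0.01)·[0.4585·0.0000 + 0.5415·8.1544] = 4.3713

€4.37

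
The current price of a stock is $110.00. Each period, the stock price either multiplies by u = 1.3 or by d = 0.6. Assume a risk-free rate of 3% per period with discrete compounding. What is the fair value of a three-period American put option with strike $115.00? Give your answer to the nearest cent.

$25.33

Risk-neutral probability p = (1 + 0.03 − 0.6)/(1.3 − 0.6) = 0.4300/0.7000 = 0.6143
Terminal stock prices: S_uuu = 241.7, S_uud = 111.5, S_udd = 51.48, S_ddd = 23.76
Terminal payoffs (K − S): max(-126.7, 0) = 0, max(3.46, 0) = 3.46, max(63.52, 0) = 63.52, max(91.24, 0) = 91.24
Node uu (S = 185.9): continuation = 1/1.03·[0.6143·0.0000 + 0.3857·3.4600] = 1.2957; exercise value = 0.0000 ≤ continuation, so V_uu = 1.2957
Node ud (S = 85.8): continuation = 1/1.03·[0.6143·3.4600 + 0.3857·63.5200] = 25.8505; exercise value = 29.2000 > continuation, so V_ud = 29.2000 (exercise)
Node dd (S = 39.6): continuation = 1/1.03·[0.6143·63.5200 + 0.3857·91.2400] = 72.0505; exercise value = 75.4000 > continuation, so V_dd = 75.4000 (exercise)
Node u (S = 143): continuation = 1/1.03·[0.6143·1.2957 + 0.3857·29.2000] = 11.7076; exercise value = 0.0000 ≤ continuation, so V_u = 11.7076
Node d (S = 66): continuation = 1/1.03·[0.6143·29.2000 + 0.3857·75.4000] = 45.6505; exercise value = 49.0000 > continuation, so V_d = 49.0000 (exercise)
Node 0 (S = 110): continuation = 1/1.03·[0.6143·11.7076 + 0.3857·49.0000] = 25.3318; exercise value = 5.0000 ≤ continuation, so V_0 = 25.3318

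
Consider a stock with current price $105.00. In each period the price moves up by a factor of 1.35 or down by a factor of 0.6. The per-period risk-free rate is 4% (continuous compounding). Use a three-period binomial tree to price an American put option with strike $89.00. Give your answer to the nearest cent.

$14.76

Risk-neutral probability p = (e^0.04 − 0.6)/(1.35 − 0.6) = 0.4408/0.7500 = 0.5877
Terminal stock prices: S_uuu = 258.3, S_uud = 114.8, S_udd = 51.03, S_ddd = 22.68
Terminal payoffs (K − S): max(-169.3, 0) = 0, max(-25.82, 0) = 0, max(37.97, 0) = 37.97, max(66.32, 0) = 66.32
Node uu (S = 191.4): continuation = e^(−0.04)·[0.5877·0.0000 + 0.4123·0.0000] = 0.0000; exercise value = 0.0000 ≤ continuation, so V_uu = 0.0000
Node ud (S = 85.05): continuation = e^(−0.04)·[0.5877·0.0000 + 0.4123·37.9700] = 15.0394; exercise value = 3.9500 ≤ continuation, so V_ud = 15.0394
Node dd (S = 37.8): continuation = e^(−0.04)·[0.5877·37.9700 + 0.4123·66.3200] = 47.7103; exercise value = 51.2000 > continuation, so V_dd = 51.2000 (exercise)
Node u (S = 141.8): continuation = e^(−0.04)·[0.5877·0.0000 + 0.4123·15.0394] = 5.9569; exercise value = 0.0000 ≤ continuation, so V_u = 5.9569
Node d (S = 63): continuation = e^(−0.04)·[0.5877·15.0394 + 0.4123·51.2000] = 28.7725; exercise value = 26.0000 ≤ continuation, so V_d = 28.7725
Node 0 (S = 105): continuation = e^(−0.04)·[0.5877·5.9569 + 0.4123·28.7725] = 14.7603; exercise value = 0.0000 ≤ continuation, so V_0 = 14.7603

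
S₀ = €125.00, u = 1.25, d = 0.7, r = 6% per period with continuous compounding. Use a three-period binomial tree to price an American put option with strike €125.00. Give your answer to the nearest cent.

Risk-neutral probability p = (e^0.06 − 0.7)/(1.25 − 0.7) = 0.3618/0.5500 = 0.6579
Terminal stock prices: S_uuu = 244.1, S_uud = 136.7, S_udd = 76.56, S_ddd = 42.87
Terminal payoffs (K − S): max(-119.1, 0) = 0, max(-11.72, 0) = 0, max(48.44, 0) = 48.44, max(82.12, 0) = 82.12
Node uu (S = 195.3): continuation = e^(−0.06)·[0.6579·0.0000 + 0.3421·0.0000] = 0.0000; exercise value = 0.0000 ≤ continuation, so V_uu = 0.0000
Node ud (S = 109.4): continuation = e^(−0.06)·[0.6579·0.0000 + 0.3421·48.4375] = 15.6062; exercise value = 15.6250 > continuation, so V_ud = 15.6250 (exercise)
Node dd (S = 61.25): continuation = e^(−0.06)·[0.6579·48.4375 + 0.3421·82.1250] = 56.4706; exercise value = 63.7500 > continuation, so V_dd = 63.7500 (exercise)
Node u (S = 156.2): continuation = e^(−0.06)·[0.6579·0.0000 + 0.3421·15.6250] = 5.0343; exercise value = 0.0000 ≤ continuation, so V_u = 5.0343
Node d (S = 87.5): continuation = e^(−0.06)·[0.6579·15.6250 + 0.3421·63.7500] = 30.2206; exercise value = 37.5000 > continuation, so V_d = 37.5000 (exercise)
Node 0 (S = 125): continuation = e^(−0.06)·[0.6579·5.0343 + 0.3421·37.5000] = 15.2013; exercise value = 0.0000 ≤ continuation, so V_0 = 15.2013

€15.20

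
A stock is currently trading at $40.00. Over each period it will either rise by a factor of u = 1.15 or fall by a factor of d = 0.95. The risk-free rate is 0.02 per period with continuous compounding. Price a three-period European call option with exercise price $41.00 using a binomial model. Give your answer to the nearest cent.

$3.11

Risk-neutral probability p = (e^0.02 − 0.95)/(1.15 − 0.95) = 0.0702/0.2000 = 0.3510
Terminal stock prices: S_uuu = 60.83, S_uud = 50.25, S_udd = 41.52, S_ddd = 34.29
Terminal payoffs (S − K): max(19.83, 0) = 19.83, max(9.255, 0) = 9.255, max(0.515, 0) = 0.515, max(-6.705, 0) = 0
Node uu (S = 52.9): V_uu = e^(−0.02)·[0.3510·19.8350 + 0.6490·9.2550] = 12.7119
Node ud (S = 43.7): V_ud = e^(−0.02)·[0.3510·9.2550 + 0.6490·0.5150] = 3.5119
Node dd (S = 36.1): V_dd = e^(−0.02)·[0.3510·0.5150 + 0.6490·0.0000] = 0.1772
Node u (S = 46): V_u = e^(−0.02)·[0.3510·12.7119 + 0.6490·3.5119] = 6.6076
Node d (S = 38): V_d = e^(−0.02)·[0.3510·3.5119 + 0.6490·0.1772] = 1.3210
Node 0 (S = 40): V_0 = e^(−0.02)·[0.3510·6.6076 + 0.6490·1.3210] = 3.1137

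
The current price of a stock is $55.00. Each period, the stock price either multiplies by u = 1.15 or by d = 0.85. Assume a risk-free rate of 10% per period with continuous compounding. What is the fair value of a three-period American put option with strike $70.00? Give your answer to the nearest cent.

$15.00

Risk-neutral probability p = (e^0.1 − 0.85)/(1.15 − 0.85) = 0.2552/0.3000 = 0.8506
Terminal stock prices: S_uuu = 83.65, S_uud = 61.83, S_udd = 45.7, S_ddd = 33.78
Terminal payoffs (K − S): max(-13.65, 0) = 0, max(8.173, 0) = 8.173, max(24.3, 0) = 24.3, max(36.22, 0) = 36.22
Node uu (S = 72.74): continuation = e^(−0.1)·[0.8506·0.0000 + 0.1494·8.1731] = 1.1051; exercise value = 0.0000 ≤ continuation, so V_uu = 1.1051
Node ud (S = 53.76): continuation = e^(−0.1)·[0.8506·8.1731 + 0.1494·24.3019] = 9.5761; exercise value = 16.2375 > continuation, so V_ud = 16.2375 (exercise)
Node dd (S = 39.74): continuation = e^(−0.1)·[0.8506·24.3019 + 0.1494·36.2231] = 23.6011; exercise value = 30.2625 > continuation, so V_dd = 30.2625 (exercise)
Node u (S = 63.25): continuation = e^(−0.1)·[0.8506·1.1051 + 0.1494·16.2375] = 3.0460; exercise value = 6.7500 > continuation, so V_u = 6.7500 (exercise)
Node d (S = 46.75): continuation = e^(−0.1)·[0.8506·16.2375 + 0.1494·30.2625] = 16.5886; exercise value = 23.2500 > continuation, so V_d = 23.2500 (exercise)
Node 0 (S = 55): continuation = e^(−0.1)·[0.8506·6.7500 + 0.1494·23.2500] = 8.3386; exercise value = 15.0000 > continuation, so V_0 = 15.0000 (exercise)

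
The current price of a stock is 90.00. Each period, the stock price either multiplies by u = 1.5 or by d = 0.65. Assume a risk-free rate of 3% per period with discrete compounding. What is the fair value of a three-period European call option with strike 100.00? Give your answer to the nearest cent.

26.26

Risk-neutral probability p = (1 + 0.03 − 0.65)/(1.5 − 0.65) = 0.3800/0.8500 = 0.4471
Terminal stock prices: S_uuu = 303.8, S_uud = 131.6, S_udd = 57.04, S_ddd = 24.72
Terminal payoffs (S − K): max(203.8, 0) = 203.8, max(31.62, 0) = 31.62, max(-42.96, 0) = 0, max(-75.28, 0) = 0
Node uu (S = 202.5): V_uu = 1/1.03·[0.4471·203.7500 + 0.5529·31.6250] = 105.4126
Node ud (S = 87.75): V_ud = 1/1.03·[0.4471·31.6250 + 0.5529·0.0000] = 13.7264
Node dd (S = 38.03): V_dd = 1/1.03·[0.4471·0.0000 + 0.5529·0.0000] = 0.0000
Node u (S = 135): V_u = 1/1.03·[0.4471·105.4126 + 0.5529·13.7264] = 53.1219
Node d (S = 58.5): V_d = 1/1.03·[0.4471·13.7264 + 0.5529·0.0000] = 5.9578
Node 0 (S = 90): V_0 = 1/1.03·[0.4471·53.1219 + 0.5529·5.9578] = 26.2553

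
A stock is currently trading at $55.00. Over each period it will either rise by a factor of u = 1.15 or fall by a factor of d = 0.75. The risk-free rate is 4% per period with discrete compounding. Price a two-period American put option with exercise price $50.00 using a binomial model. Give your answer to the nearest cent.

Risk-neutral probability p = (1 + 0.04 − 0.75)/(1.15 − 0.75) = 0.2900/0.4000 = 0.7250
Terminal stock prices: S_uu = 72.74, S_ud = 47.44, S_dd = 30.94
Terminal payoffs (K − S): max(-22.74, 0) = 0, max(2.563, 0) = 2.563, max(19.06, 0) = 19.06
Node u (S = 63.25): continuation = 1/1.04·[0.7250·0.0000 + 0.2750·2.5625] = 0.6776; exercise value = 0.0000 ≤ continuation, so V_u = 0.6776
Node d (S = 41.25): continuation = 1/1.04·[0.7250·2.5625 + 0.2750·19.0625] = 6.8269; exercise value = 8.7500 > continuation, so V_d = 8.7500 (exercise)
Node 0 (S = 55): continuation = 1/1.04·[0.7250·0.6776 + 0.2750·8.7500] = 2.7861; exercise value = 0.0000 ≤ continuation, so V_0 = 2.7861

$2.79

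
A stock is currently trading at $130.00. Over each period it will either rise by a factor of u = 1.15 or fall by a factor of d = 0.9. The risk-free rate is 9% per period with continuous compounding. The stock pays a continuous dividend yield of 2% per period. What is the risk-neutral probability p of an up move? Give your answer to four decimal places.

Per-period risk-free factor R = e^0.09 = 1.0942; dividend-adjusted growth = e^(0.09−0.02) = 1.0725.
Risk-neutral probability p = (1.0725 − 0.9)/(1.15 − 0.9) = 0.1725/0.2500 = 0.6900

p = 0.6900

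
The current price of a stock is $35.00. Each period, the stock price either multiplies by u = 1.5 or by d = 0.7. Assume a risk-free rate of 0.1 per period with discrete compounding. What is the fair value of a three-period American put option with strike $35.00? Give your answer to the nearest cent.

$5.64

Risk-neutral probability p = (1 + 0.1 − 0.7)/(1.5 − 0.7) = 0.4000/0.8000 = 0.5000
Terminal stock prices: S_uuu = 118.1, S_uud = 55.12, S_udd = 25.72, S_ddd = 12
Terminal payoffs (K − S): max(-83.12, 0) = 0, max(-20.12, 0) = 0, max(9.275, 0) = 9.275, max(23, 0) = 23
Node uu (S = 78.75): continuation = 1/1.1·[0.5000·0.0000 + 0.5000·0.0000] = 0.0000; exercise value = 0.0000 ≤ continuation, so V_uu = 0.0000
Node ud (S = 36.75): continuation = 1/1.1·[0.5000·0.0000 + 0.5000·9.2750] = 4.2159; exercise value = 0.0000 ≤ continuation, so V_ud = 4.2159
Node dd (S = 17.15): continuation = 1/1.1·[0.5000·9.2750 + 0.5000·22.9950] = 14.6682; exercise value = 17.8500 > continuation, so V_dd = 17.8500 (exercise)
Node u (S = 52.5): continuation = 1/1.1·[0.5000·0.0000 + 0.5000·4.2159] = 1.9163; exercise value = 0.0000 ≤ continuation, so V_u = 1.9163
Node d (S = 24.5): continuation = 1/1.1·[0.5000·4.2159 + 0.5000·17.8500] = 10.0300; exercise value = 10.5000 > continuation, so V_d = 10.5000 (exercise)
Node 0 (S = 35): continuation = 1/1.1·[0.5000·1.9163 + 0.5000·10.5000] = 5.6438; exercise value = 0.0000 ≤ continuation, so V_0 = 5.6438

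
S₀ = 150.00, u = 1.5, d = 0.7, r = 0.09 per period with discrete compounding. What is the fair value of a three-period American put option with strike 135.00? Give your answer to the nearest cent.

18.49

Risk-neutral probability p = (1 + 0.09 − 0.7)/(1.5 − 0.7) = 0.3900/0.8000 = 0.4875
Terminal stock prices: S_uuu = 506.2, S_uud = 236.2, S_udd = 110.2, S_ddd = 51.45
Terminal payoffs (K − S): max(-371.2, 0) = 0, max(-101.2, 0) = 0, max(24.75, 0) = 24.75, max(83.55, 0) = 83.55
Node uu (S = 337.5): continuation = 1/1.09·[0.4875·0.0000 + 0.5125·0.0000] = 0.0000; exercise value = 0.0000 ≤ continuation, so V_uu = 0.0000
Node ud (S = 157.5): continuation = 1/1.09·[0.4875·0.0000 + 0.5125·24.7500] = 11.6370; exercise value = 0.0000 ≤ continuation, so V_ud = 11.6370
Node dd (S = 73.5): continuation = 1/1.09·[0.4875·24.7500 + 0.5125·83.5500] = 50.3532; exercise value = 61.5000 > continuation, so V_dd = 61.5000 (exercise)
Node u (S = 225): continuation = 1/1.09·[0.4875·0.0000 + 0.5125·11.6370] = 5.4715; exercise value = 0.0000 ≤ continuation, so V_u = 5.4715
Node d (S = 105): continuation = 1/1.09·[0.4875·11.6370 + 0.5125·61.5000] = 34.1209; exercise value = 30.0000 ≤ continuation, so V_d = 34.1209
Node 0 (S = 150): continuation = 1/1.09·[0.4875·5.4715 + 0.5125·34.1209] = 18.4902; exercise value = 0.0000 ≤ continuation, so V_0 = 18.4902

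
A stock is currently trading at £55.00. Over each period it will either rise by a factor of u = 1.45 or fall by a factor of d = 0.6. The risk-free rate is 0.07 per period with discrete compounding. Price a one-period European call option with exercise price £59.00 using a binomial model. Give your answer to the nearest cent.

£10.72

Risk-neutral probability p = (1 + 0.07 − 0.6)/(1.45 − 0.6) = 0.4700/0.8500 = 0.5529
Terminal stock prices: S_u = 79.75, S_d = 33
Terminal payoffs (S − K): max(20.75, 0) = 20.75, max(-26, 0) = 0
Node 0 (S = 55): V_0 = 1/1.07·[0.5529·20.7500 + 0.4471·0.0000] = 10.7229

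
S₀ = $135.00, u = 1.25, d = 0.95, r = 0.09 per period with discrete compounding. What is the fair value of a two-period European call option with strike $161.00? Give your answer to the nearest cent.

Risk-neutral probability p = (1 + 0.09 − 0.95)/(1.25 − 0.95) = 0.1400/0.3000 = 0.4667
Terminal stock prices: S_uu = 210.9, S_ud = 160.3, S_dd = 121.8
Terminal payoffs (S − K): max(49.94, 0) = 49.94, max(-0.6875, 0) = 0, max(-39.16, 0) = 0
Node u (S = 168.8): V_u = 1/1.09·[0.4667·49.9375 + 0.5333·0.0000] = 21.3800
Node d (S = 128.2): V_d = 1/1.09·[0.4667·0.0000 + 0.5333·0.0000] = 0.0000
Node 0 (S = 135): V_0 = 1/1.09·[0.4667·21.3800 + 0.5333·0.0000] = 9.1535

$9.15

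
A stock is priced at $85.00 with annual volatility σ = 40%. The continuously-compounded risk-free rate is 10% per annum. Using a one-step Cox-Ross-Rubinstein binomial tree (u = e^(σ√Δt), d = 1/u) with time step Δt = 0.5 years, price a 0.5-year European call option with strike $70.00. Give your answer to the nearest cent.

$21.13

CRR parameters: u = e^(σ√Δt) = e^(0.4·√0.5) = 1.3269, d = 1/u = 0.7536
Per-period rate: rΔt = 0.1·0.5 = 0.05, so R = e^0.05 = 1.0513
Risk-neutral probability p = (e^0.05 − 0.7536)/(1.3269 − 0.7536) = 0.2976/0.5733 = 0.5192
Terminal stock prices: S_u = 112.8, S_d = 64.06
Terminal payoffs (S − K): max(42.79, 0) = 42.79, max(-5.941, 0) = 0
Node 0 (S = 85): V_0 = e^(−0.05)·[0.5192·42.7862 + 0.4808·0.0000] = 21.1310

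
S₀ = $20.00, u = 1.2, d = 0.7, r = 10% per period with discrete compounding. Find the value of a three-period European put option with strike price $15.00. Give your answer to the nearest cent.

Risk-neutral probability p = (1 + 0.1 − 0.7)/(1.2 − 0.7) = 0.4000/0.5000 = 0.8000
Terminal stock prices: S_uuu = 34.56, S_uud = 20.16, S_udd = 11.76, S_ddd = 6.86
Terminal payoffs (K − S): max(-19.56, 0) = 0, max(-5.16, 0) = 0, max(3.24, 0) = 3.24, max(8.14, 0) = 8.14
Node uu (S = 28.8): V_uu = 1/1.1·[0.8000·0.0000 + 0.2000·0.0000] = 0.0000
Node ud (S = 16.8): V_ud = 1/1.1·[0.8000·0.0000 + 0.2000·3.2400] = 0.5891
Node dd (S = 9.8): V_dd = 1/1.1·[0.8000·3.2400 + 0.2000·8.1400] = 3.8364
Node u (S = 24): V_u = 1/1.1·[0.8000·0.0000 + 0.2000·0.5891] = 0.1071
Node d (S = 14): V_d = 1/1.1·[0.8000·0.5891 + 0.2000·3.8364] = 1.1260
Node 0 (S = 20): V_0 = 1/1.1·[0.8000·0.1071 + 0.2000·1.1260] = 0.2826

$0.28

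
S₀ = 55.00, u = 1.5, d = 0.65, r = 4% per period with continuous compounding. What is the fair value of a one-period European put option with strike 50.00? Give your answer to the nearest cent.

7.40

Risk-neutral probability p = (e^0.04 − 0.65)/(1.5 − 0.65) = 0.3908/0.8500 = 0.4598
Terminal stock prices: S_u = 82.5, S_d = 35.75
Terminal payoffs (K − S): max(-32.5, 0) = 0, max(14.25, 0) = 14.25
Node 0 (S = 55): V_0 = e^(−0.04)·[0.4598·0.0000 + 0.5402·14.2500] = 7.3963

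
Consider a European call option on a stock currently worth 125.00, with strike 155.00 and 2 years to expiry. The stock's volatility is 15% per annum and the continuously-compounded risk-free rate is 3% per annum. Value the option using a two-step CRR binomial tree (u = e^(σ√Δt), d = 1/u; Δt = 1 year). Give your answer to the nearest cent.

CRR parameters: u = e^(σ√Δt) = e^(0.15·√1) = 1.1618, d = 1/u = 0.8607
Per-period rate: rΔt = 0.03·1 = 0.03, so R = e^0.03 = 1.0305
Risk-neutral probability p = (e^0.03 − 0.8607)/(1.1618 − 0.8607) = 0.1697/0.3011 = 0.5637
Terminal stock prices: S_uu = 168.7, S_ud = 125, S_dd = 92.6
Terminal payoffs (S − K): max(13.73, 0) = 13.73, max(-30, 0) = 0, max(-62.4, 0) = 0
Node u (S = 145.2): V_u = e^(−0.03)·[0.5637·13.7324 + 0.4363·0.0000] = 7.5122
Node d (S = 107.6): V_d = e^(−0.03)·[0.5637·0.0000 + 0.4363·0.0000] = 0.0000
Node 0 (S = 125): V_0 = e^(−0.03)·[0.5637·7.5122 + 0.4363·0.0000] = 4.1095

4.11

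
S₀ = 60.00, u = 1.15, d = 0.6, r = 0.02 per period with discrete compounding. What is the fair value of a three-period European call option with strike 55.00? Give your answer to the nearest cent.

15.21

Risk-neutral probability p = (1 + 0.02 − 0.6)/(1.15 − 0.6) = 0.4200/0.5500 = 0.7636
Terminal stock prices: S_uuu = 91.25, S_uud = 47.61, S_udd = 24.84, S_ddd = 12.96
Terminal payoffs (S − K): max(36.25, 0) = 36.25, max(-7.39, 0) = 0, max(-30.16, 0) = 0, max(-42.04, 0) = 0
Node uu (S = 79.35): V_uu = 1/1.02·[0.7636·36.2525 + 0.2364·0.0000] = 27.1409
Node ud (S = 41.4): V_ud = 1/1.02·[0.7636·0.0000 + 0.2364·0.0000] = 0.0000
Node dd (S = 21.6): V_dd = 1/1.02·[0.7636·0.0000 + 0.2364·0.0000] = 0.0000
Node u (S = 69): V_u = 1/1.02·[0.7636·27.1409 + 0.2364·0.0000] = 20.3194
Node d (S = 36): V_d = 1/1.02·[0.7636·0.0000 + 0.2364·0.0000] = 0.0000
Node 0 (S = 60): V_0 = 1/1.02·[0.7636·20.3194 + 0.2364·0.0000] = 15.2124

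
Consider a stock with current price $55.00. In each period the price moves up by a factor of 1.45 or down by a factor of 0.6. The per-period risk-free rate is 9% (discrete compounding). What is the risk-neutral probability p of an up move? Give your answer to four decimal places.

p = 0.5765

Risk-neutral probability p = (1 + 0.09 − 0.6)/(1.45 − 0.6) = 0.4900/0.8500 = 0.5765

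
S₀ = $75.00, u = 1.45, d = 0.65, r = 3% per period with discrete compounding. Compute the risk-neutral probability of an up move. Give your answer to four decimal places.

p = 0.4750

Risk-neutral probability p = (1 + 0.03 − 0.65)/(1.45 − 0.65) = 0.3800/0.8000 = 0.4750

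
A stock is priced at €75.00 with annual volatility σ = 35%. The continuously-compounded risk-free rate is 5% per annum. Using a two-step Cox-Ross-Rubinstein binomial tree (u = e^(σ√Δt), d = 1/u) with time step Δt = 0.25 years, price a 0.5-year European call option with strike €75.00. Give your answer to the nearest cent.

€7.42

CRR parameters: u = e^(σ√Δt) = e^(0.35·√0.25) = 1.1912, d = 1/u = 0.8395
Per-period rate: rΔt = 0.05·0.25 = 0.0125, so R = e^0.0125 = 1.0126
Risk-neutral probability p = (e^0.0125 − 0.8395)/(1.1912 − 0.8395) = 0.1731/0.3518 = 0.4921
Terminal stock prices: S_uu = 106.4, S_ud = 75, S_dd = 52.85
Terminal payoffs (S − K): max(31.43, 0) = 31.43, max(0, 0) = 0, max(-22.15, 0) = 0
Node u (S = 89.34): V_u = e^(−0.0125)·[0.4921·31.4301 + 0.5079·0.0000] = 15.2751
Node d (S = 62.96): V_d = e^(−0.0125)·[0.4921·0.0000 + 0.5079·0.0000] = 0.0000
Node 0 (S = 75): V_0 = e^(−0.0125)·[0.4921·15.2751 + 0.5079·0.0000] = 7.4238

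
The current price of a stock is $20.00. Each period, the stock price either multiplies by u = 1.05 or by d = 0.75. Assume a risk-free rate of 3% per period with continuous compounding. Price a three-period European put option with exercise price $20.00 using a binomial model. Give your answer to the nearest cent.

$0.63

Risk-neutral probability p = (e^0.03 − 0.75)/(1.05 − 0.75) = 0.2805/0.3000 = 0.9348
Terminal stock prices: S_uuu = 23.15, S_uud = 16.54, S_udd = 11.81, S_ddd = 8.438
Terminal payoffs (K − S): max(-3.153, 0) = 0, max(3.462, 0) = 3.462, max(8.188, 0) = 8.188, max(11.56, 0) = 11.56
Node uu (S = 22.05): V_uu = e^(−0.03)·[0.9348·0.0000 + 0.0652·3.4625] = 0.2189
Node ud (S = 15.75): V_ud = e^(−0.03)·[0.9348·3.4625 + 0.0652·8.1875] = 3.6589
Node dd (S = 11.25): V_dd = e^(−0.03)·[0.9348·8.1875 + 0.0652·11.5625] = 8.1589
Node u (S = 21): V_u = e^(−0.03)·[0.9348·0.2189 + 0.0652·3.6589] = 0.4299
Node d (S = 15): V_d = e^(−0.03)·[0.9348·3.6589 + 0.0652·8.1589] = 3.8353
Node 0 (S = 20): V_0 = e^(−0.03)·[0.9348·0.4299 + 0.0652·3.8353] = 0.6325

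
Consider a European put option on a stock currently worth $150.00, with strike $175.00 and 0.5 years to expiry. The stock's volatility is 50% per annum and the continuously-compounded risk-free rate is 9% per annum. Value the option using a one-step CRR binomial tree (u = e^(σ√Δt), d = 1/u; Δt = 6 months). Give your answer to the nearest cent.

$34.88

CRR parameters: u = e^(σ√Δt) = e^(0.5·√0.5) = 1.4241, d = 1/u = 0.7022
Per-period rate: rΔt = 0.09·0.5 = 0.045, so R = e^0.045 = 1.0460
Risk-neutral probability p = (e^0.045 − 0.7022)/(1.4241 − 0.7022) = 0.3438/0.7219 = 0.4763
Terminal stock prices: S_u = 213.6, S_d = 105.3
Terminal payoffs (K − S): max(-38.62, 0) = 0, max(69.67, 0) = 69.67
Node 0 (S = 150): V_0 = e^(−0.045)·[0.4763·0.0000 + 0.5237·69.6717] = 34.8830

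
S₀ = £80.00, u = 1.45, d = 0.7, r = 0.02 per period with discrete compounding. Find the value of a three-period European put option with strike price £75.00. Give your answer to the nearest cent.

Risk-neutral probability p = (1 + 0.02 − 0.7)/(1.45 − 0.7) = 0.3200/0.7500 = 0.4267
Terminal stock prices: S_uuu = 243.9, S_uud = 117.7, S_udd = 56.84, S_ddd = 27.44
Terminal payoffs (K − S): max(-168.9, 0) = 0, max(-42.74, 0) = 0, max(18.16, 0) = 18.16, max(47.56, 0) = 47.56
Node uu (S = 168.2): V_uu = 1/1.02·[0.4267·0.0000 + 0.5733·0.0000] = 0.0000
Node ud (S = 81.2): V_ud = 1/1.02·[0.4267·0.0000 + 0.5733·18.1600] = 10.2076
Node dd (S = 39.2): V_dd = 1/1.02·[0.4267·18.1600 + 0.5733·47.5600] = 34.3294
Node u (S = 116): V_u = 1/1.02·[0.4267·0.0000 + 0.5733·10.2076] = 5.7376
Node d (S = 56): V_d = 1/1.02·[0.4267·10.2076 + 0.5733·34.3294] = 23.5661
Node 0 (S = 80): V_0 = 1/1.02·[0.4267·5.7376 + 0.5733·23.5661] = 15.6463

£15.65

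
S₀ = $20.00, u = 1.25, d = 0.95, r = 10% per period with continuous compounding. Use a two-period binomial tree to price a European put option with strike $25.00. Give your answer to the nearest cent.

Risk-neutral probability p = (e^0.1 − 0.95)/(1.25 − 0.95) = 0.1552/0.3000 = 0.5172
Terminal stock prices: S_uu = 31.25, S_ud = 23.75, S_dd = 18.05
Terminal payoffs (K − S): max(-6.25, 0) = 0, max(1.25, 0) = 1.25, max(6.95, 0) = 6.95
Node u (S = 25): V_u = e^(−0.1)·[0.5172·0.0000 + 0.4828·1.2500] = 0.5460
Node d (S = 19): V_d = e^(−0.1)·[0.5172·1.2500 + 0.4828·6.9500] = 3.6209
Node 0 (S = 20): V_0 = e^(−0.1)·[0.5172·0.5460 + 0.4828·3.6209] = 1.8373

$1.84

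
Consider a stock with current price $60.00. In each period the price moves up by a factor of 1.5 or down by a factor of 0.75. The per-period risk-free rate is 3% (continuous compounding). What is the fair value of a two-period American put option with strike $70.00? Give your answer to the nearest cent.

$15.74

Risk-neutral probability p = (e^0.03 − 0.75)/(1.5 − 0.75) = 0.2805/0.7500 = 0.3739
Terminal stock prices: S_uu = 135, S_ud = 67.5, S_dd = 33.75
Terminal payoffs (K − S): max(-65, 0) = 0, max(2.5, 0) = 2.5, max(36.25, 0) = 36.25
Node u (S = 90): continuation = e^(−0.03)·[0.3739·0.0000 + 0.6261·2.5000] = 1.5189; exercise value = 0.0000 ≤ continuation, so V_u = 1.5189
Node d (S = 45): continuation = e^(−0.03)·[0.3739·2.5000 + 0.6261·36.2500] = 22.9312; exercise value = 25.0000 > continuation, so V_d = 25.0000 (exercise)
Node 0 (S = 60): continuation = e^(−0.03)·[0.3739·1.5189 + 0.6261·25.0000] = 15.7401; exercise value = 10.0000 ≤ continuation, so V_0 = 15.7401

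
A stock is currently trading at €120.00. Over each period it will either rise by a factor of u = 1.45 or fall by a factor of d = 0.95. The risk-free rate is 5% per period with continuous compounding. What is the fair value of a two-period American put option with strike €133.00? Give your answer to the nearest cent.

€14.41

Risk-neutral probability p = (e^0.05 − 0.95)/(1.45 − 0.95) = 0.1013/0.5000 = 0.2025
Terminal stock prices: S_uu = 252.3, S_ud = 165.3, S_dd = 108.3
Terminal payoffs (K − S): max(-119.3, 0) = 0, max(-32.3, 0) = 0, max(24.7, 0) = 24.7
Node u (S = 174): continuation = e^(−0.05)·[0.2025·0.0000 + 0.7975·0.0000] = 0.0000; exercise value = 0.0000 ≤ continuation, so V_u = 0.0000
Node d (S = 114): continuation = e^(−0.05)·[0.2025·0.0000 + 0.7975·24.7000] = 18.7366; exercise value = 19.0000 > continuation, so V_d = 19.0000 (exercise)
Node 0 (S = 120): continuation = e^(−0.05)·[0.2025·0.0000 + 0.7975·19.0000] = 14.4127; exercise value = 13.0000 ≤ continuation, so V_0 = 14.4127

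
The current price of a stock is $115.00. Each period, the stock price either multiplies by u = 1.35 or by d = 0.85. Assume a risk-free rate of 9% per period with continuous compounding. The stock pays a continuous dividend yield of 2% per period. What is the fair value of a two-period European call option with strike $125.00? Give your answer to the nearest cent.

Per-period risk-free factor R = e^0.09 = 1.0942; dividend-adjusted growth = e^(0.09−0.02) = 1.0725.
Risk-neutral probability p = (1.0725 − 0.85)/(1.35 − 0.85) = 0.2225/0.5000 = 0.4450
Terminal stock prices: S_uu = 209.6, S_ud = 132, S_dd = 83.09
Terminal payoffs (S − K): max(84.59, 0) = 84.59, max(6.963, 0) = 6.963, max(-41.91, 0) = 0
Node u (S = 155.2): V_u = e^(−0.09)·[0.4450·84.5875 + 0.5550·6.9625] = 37.9344
Node d (S = 97.75): V_d = e^(−0.09)·[0.4450·6.9625 + 0.5550·0.0000] = 2.8317
Node 0 (S = 115): V_0 = e^(−0.09)·[0.4450·37.9344 + 0.5550·2.8317] = 16.8648

$16.86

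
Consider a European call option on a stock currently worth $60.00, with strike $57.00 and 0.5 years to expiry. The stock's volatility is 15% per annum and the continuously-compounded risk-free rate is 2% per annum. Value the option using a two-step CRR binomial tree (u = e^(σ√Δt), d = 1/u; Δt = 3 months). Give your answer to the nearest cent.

$4.82

CRR parameters: u = e^(σ√Δt) = e^(0.15·√0.25) = 1.0779, d = 1/u = 0.9277
Per-period rate: rΔt = 0.02·0.25 = 0.005, so R = e^0.005 = 1.0050
Risk-neutral probability p = (e^0.005 − 0.9277)/(1.0779 − 0.9277) = 0.0773/0.1501 = 0.5146
Terminal stock prices: S_uu = 69.71, S_ud = 60, S_dd = 51.64
Terminal payoffs (S − K): max(12.71, 0) = 12.71, max(3, 0) = 3, max(-5.358, 0) = 0
Node u (S = 64.67): V_u = e^(−0.005)·[0.5146·12.7101 + 0.4854·3.0000] = 7.9573
Node d (S = 55.66): V_d = e^(−0.005)·[0.5146·3.0000 + 0.4854·0.0000] = 1.5362
Node 0 (S = 60): V_0 = e^(−0.005)·[0.5146·7.9573 + 0.4854·1.5362] = 4.8167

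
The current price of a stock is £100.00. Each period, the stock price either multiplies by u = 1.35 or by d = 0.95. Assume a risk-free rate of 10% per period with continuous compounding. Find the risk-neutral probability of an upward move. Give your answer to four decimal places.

Risk-neutral probability p = (e^0.1 − 0.95)/(1.35 − 0.95) = 0.1552/0.4000 = 0.3879

p = 0.3879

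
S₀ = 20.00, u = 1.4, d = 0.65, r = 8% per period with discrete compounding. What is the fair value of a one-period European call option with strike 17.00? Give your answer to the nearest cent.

Risk-neutral probability p = (1 + 0.08 − 0.65)/(1.4 − 0.65) = 0.4300/0.7500 = 0.5733
Terminal stock prices: S_u = 28, S_d = 13
Terminal payoffs (S − K): max(11, 0) = 11, max(-4, 0) = 0
Node 0 (S = 20): V_0 = 1/1.08·[0.5733·11.0000 + 0.4267·0.0000] = 5.8395

5.84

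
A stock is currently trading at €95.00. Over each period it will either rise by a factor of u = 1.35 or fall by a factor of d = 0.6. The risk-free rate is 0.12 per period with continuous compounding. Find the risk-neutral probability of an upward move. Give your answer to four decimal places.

Risk-neutral probability p = (e^0.12 − 0.6)/(1.35 − 0.6) = 0.5275/0.7500 = 0.7033

p = 0.7033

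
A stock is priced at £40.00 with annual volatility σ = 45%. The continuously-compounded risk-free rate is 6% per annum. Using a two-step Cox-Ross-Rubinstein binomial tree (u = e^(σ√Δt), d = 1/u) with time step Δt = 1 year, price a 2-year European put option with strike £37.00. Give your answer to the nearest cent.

£5.45

CRR parameters: u = e^(σ√Δt) = e^(0.45·√1) = 1.5683, d = 1/u = 0.6376
Per-period rate: rΔt = 0.06·1 = 0.06, so R = e^0.06 = 1.0618
Risk-neutral probability p = (e^0.06 − 0.6376)/(1.5683 − 0.6376) = 0.4242/0.9307 = 0.4558
Terminal stock prices: S_uu = 98.38, S_ud = 40, S_dd = 16.26
Terminal payoffs (K − S): max(-61.38, 0) = 0, max(-3, 0) = 0, max(20.74, 0) = 20.74
Node u (S = 62.73): V_u = e^(−0.06)·[0.4558·0.0000 + 0.5442·0.0000] = 0.0000
Node d (S = 25.51): V_d = e^(−0.06)·[0.4558·0.0000 + 0.5442·20.7372] = 10.6279
Node 0 (S = 40): V_0 = e^(−0.06)·[0.4558·0.0000 + 0.5442·10.6279] = 5.4469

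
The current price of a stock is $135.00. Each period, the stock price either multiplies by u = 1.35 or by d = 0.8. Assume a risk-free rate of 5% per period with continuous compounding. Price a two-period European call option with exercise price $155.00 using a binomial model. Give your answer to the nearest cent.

Risk-neutral probability p = (e^0.05 − 0.8)/(1.35 − 0.8) = 0.2513/0.5500 = 0.4569
Terminal stock prices: S_uu = 246, S_ud = 145.8, S_dd = 86.4
Terminal payoffs (S − K): max(91.04, 0) = 91.04, max(-9.2, 0) = 0, max(-68.6, 0) = 0
Node u (S = 182.2): V_u = e^(−0.05)·[0.4569·91.0375 + 0.5431·0.0000] = 39.5627
Node d (S = 108): V_d = e^(−0.05)·[0.4569·0.0000 + 0.5431·0.0000] = 0.0000
Node 0 (S = 135): V_0 = e^(−0.05)·[0.4569·39.5627 + 0.5431·0.0000] = 17.1930

$17.19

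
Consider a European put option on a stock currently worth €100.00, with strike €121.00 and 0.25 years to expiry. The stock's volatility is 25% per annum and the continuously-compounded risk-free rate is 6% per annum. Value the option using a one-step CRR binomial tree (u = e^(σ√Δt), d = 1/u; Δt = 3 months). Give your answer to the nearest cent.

€19.20

CRR parameters: u = e^(σ√Δt) = e^(0.25·√0.25) = 1.1331, d = 1/u = 0.8825
Per-period rate: rΔt = 0.06·0.25 = 0.015, so R = e^0.015 = 1.0151
Risk-neutral probability p = (e^0.015 − 0.8825)/(1.1331 − 0.8825) = 0.1326/0.2507 = 0.5291
Terminal stock prices: S_u = 113.3, S_d = 88.25
Terminal payoffs (K − S): max(7.685, 0) = 7.685, max(32.75, 0) = 32.75
Node 0 (S = 100): V_0 = e^(−0.015)·[0.5291·7.6852 + 0.4709·32.7503] = 19.1985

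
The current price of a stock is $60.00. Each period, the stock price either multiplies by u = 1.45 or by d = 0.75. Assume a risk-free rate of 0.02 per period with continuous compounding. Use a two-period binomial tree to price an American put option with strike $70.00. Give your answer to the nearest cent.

$16.13

Risk-neutral probability p = (e^0.02 − 0.75)/(1.45 − 0.75) = 0.2702/0.7000 = 0.3860
Terminal stock prices: S_uu = 126.2, S_ud = 65.25, S_dd = 33.75
Terminal payoffs (K − S): max(-56.15, 0) = 0, max(4.75, 0) = 4.75, max(36.25, 0) = 36.25
Node u (S = 87): continuation = e^(−0.02)·[0.3860·0.0000 + 0.6140·4.7500] = 2.8587; exercise value = 0.0000 ≤ continuation, so V_u = 2.8587
Node d (S = 45): continuation = e^(−0.02)·[0.3860·4.7500 + 0.6140·36.2500] = 23.6139; exercise value = 25.0000 > continuation, so V_d = 25.0000 (exercise)
Node 0 (S = 60): continuation = e^(−0.02)·[0.3860·2.8587 + 0.6140·25.0000] = 16.1276; exercise value = 10.0000 ≤ continuation, so V_0 = 16.1276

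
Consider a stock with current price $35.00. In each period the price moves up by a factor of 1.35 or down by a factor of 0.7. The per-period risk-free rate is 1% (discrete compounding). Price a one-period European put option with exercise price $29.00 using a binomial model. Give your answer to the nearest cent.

Risk-neutral probability p = (1 + 0.01 − 0.7)/(1.35 − 0.7) = 0.3100/0.6500 = 0.4769
Terminal stock prices: S_u = 47.25, S_d = 24.5
Terminal payoffs (K − S): max(-18.25, 0) = 0, max(4.5, 0) = 4.5
Node 0 (S = 35): V_0 = 1/1.01·[0.4769·0.0000 + 0.5231·4.5000] = 2.3305

$2.33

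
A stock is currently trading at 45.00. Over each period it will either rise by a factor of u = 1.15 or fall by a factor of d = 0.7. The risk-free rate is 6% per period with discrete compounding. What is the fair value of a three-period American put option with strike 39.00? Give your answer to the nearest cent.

Risk-neutral probability p = (1 + 0.06 − 0.7)/(1.15 − 0.7) = 0.3600/0.4500 = 0.8000
Terminal stock prices: S_uuu = 68.44, S_uud = 41.66, S_udd = 25.36, S_ddd = 15.43
Terminal payoffs (K − S): max(-29.44, 0) = 0, max(-2.659, 0) = 0, max(13.64, 0) = 13.64, max(23.57, 0) = 23.57
Node uu (S = 59.51): continuation = 1/1.06·[0.8000·0.0000 + 0.2000·0.0000] = 0.0000; exercise value = 0.0000 ≤ continuation, so V_uu = 0.0000
Node ud (S = 36.22): continuation = 1/1.06·[0.8000·0.0000 + 0.2000·13.6425] = 2.5741; exercise value = 2.7750 > continuation, so V_ud = 2.7750 (exercise)
Node dd (S = 22.05): continuation = 1/1.06·[0.8000·13.6425 + 0.2000·23.5650] = 14.7425; exercise value = 16.9500 > continuation, so V_dd = 16.9500 (exercise)
Node u (S = 51.75): continuation = 1/1.06·[0.8000·0.0000 + 0.2000·2.7750] = 0.5236; exercise value = 0.0000 ≤ continuation, so V_u = 0.5236
Node d (S = 31.5): continuation = 1/1.06·[0.8000·2.7750 + 0.2000·16.9500] = 5.2925; exercise value = 7.5000 > continuation, so V_d = 7.5000 (exercise)
Node 0 (S = 45): continuation = 1/1.06·[0.8000·0.5236 + 0.2000·7.5000] = 1.8103; exercise value = 0.0000 ≤ continuation, so V_0 = 1.8103

1.81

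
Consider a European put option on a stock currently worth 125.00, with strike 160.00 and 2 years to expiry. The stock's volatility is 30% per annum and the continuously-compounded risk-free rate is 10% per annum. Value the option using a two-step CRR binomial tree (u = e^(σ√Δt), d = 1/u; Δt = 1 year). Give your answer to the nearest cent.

CRR parameters: u = e^(σ√Δt) = e^(0.3·√1) = 1.3499, d = 1/u = 0.7408
Per-period rate: rΔt = 0.1·1 = 0.1, so R = e^0.1 = 1.1052
Risk-neutral probability p = (e^0.1 − 0.7408)/(1.3499 − 0.7408) = 0.3644/0.6090 = 0.5982
Terminal stock prices: S_uu = 227.8, S_ud = 125, S_dd = 68.6
Terminal payoffs (K − S): max(-67.76, 0) = 0, max(35, 0) = 35, max(91.4, 0) = 91.4
Node u (S = 168.7): V_u = e^(−0.1)·[0.5982·0.0000 + 0.4018·35.0000] = 12.7234
Node d (S = 92.6): V_d = e^(−0.1)·[0.5982·35.0000 + 0.4018·91.3985] = 52.1717
Node 0 (S = 125): V_0 = e^(−0.1)·[0.5982·12.7234 + 0.4018·52.1717] = 25.8532

25.85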